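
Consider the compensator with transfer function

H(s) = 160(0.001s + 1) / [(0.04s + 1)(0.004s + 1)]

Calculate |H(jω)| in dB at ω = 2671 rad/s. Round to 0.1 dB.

At ω = 2671 rad/s:
zero (1 + j2671·0.001) = 1 + j2.671 → |·| ≈ 2.8521, ∠ ≈ 69.47°
pole (1 + j2671·0.04) = 1 + j106.84 → |·| ≈ 106.84, ∠ ≈ 89.46°
pole (1 + j2671·0.004) = 1 + j10.684 → |·| ≈ 10.731, ∠ ≈ 84.65°
|H| = 160 · 2.8521 / (106.84 · 10.731) ≈ 0.39803
Gain = 20 log₁₀(0.39803) ≈ -8.00 dB

-8.0 dB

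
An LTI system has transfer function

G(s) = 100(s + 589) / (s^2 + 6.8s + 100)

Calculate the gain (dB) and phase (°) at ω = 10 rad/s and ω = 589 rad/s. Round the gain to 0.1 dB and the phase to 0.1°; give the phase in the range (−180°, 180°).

ω = 10: 58.8 dB, -89.0°; ω = 589: -12.4 dB, -134.3°

At s = jω = j10:
zero (s+589): 589 + j10 → |·| = √(589²+10²) = √347021 ≈ 589.08, ∠ = arctan(10/589) ≈ 0.97°
quadratic: (j10)² + 6.8·j10 + 100 = 0 + j68 → |·| ≈ 68, ∠ ≈ 90.00°
|G| = 100 · 589.08 / 68 ≈ 866.29
Gain = 20 log₁₀(866.29) ≈ 58.75 dB
∠G = 0.97° − 90.00° = -89.03°

At s = jω = j589:
zero (s+589): 589 + j589 → |·| = √(589²+589²) = √693842 ≈ 832.97, ∠ = arctan(589/589) ≈ 45.00°
quadratic: (j589)² + 6.8·j589 + 100 = -346821 + j4005.2 → |·| ≈ 3.4684e+05, ∠ ≈ 179.34°
|G| = 100 · 832.97 / 3.4684e+05 ≈ 0.24016
Gain = 20 log₁₀(0.24016) ≈ -12.39 dB
∠G = 45.00° − 179.34° = -134.34°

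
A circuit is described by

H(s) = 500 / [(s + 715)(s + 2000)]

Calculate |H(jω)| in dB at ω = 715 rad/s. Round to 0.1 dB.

At s = jω = j715:
pole (s+715): 715 + j715 → |·| = √(715²+715²) = √1022450 ≈ 1011.2, ∠ = arctan(715/715) ≈ 45.00°
pole (s+2000): 2000 + j715 → |·| = √(2000²+715²) = √4511225 ≈ 2124, ∠ = arctan(715/2000) ≈ 19.67°
|H| = 500 / 2.1478e+06 ≈ 0.0002328
Gain = 20 log₁₀(0.0002328) ≈ -72.66 dB

-72.7 dB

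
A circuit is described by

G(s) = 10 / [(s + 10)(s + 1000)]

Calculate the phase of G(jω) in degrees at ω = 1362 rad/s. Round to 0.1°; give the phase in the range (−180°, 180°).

At s = jω = j1362:
pole (s+10): 10 + j1362 → |·| = √(10²+1362²) = √1855144 ≈ 1362, ∠ = arctan(1362/10) ≈ 89.58°
pole (s+1000): 1000 + j1362 → |·| = √(1000²+1362²) = √2855044 ≈ 1689.7, ∠ = arctan(1362/1000) ≈ 53.71°
∠G = 0.00° − 143.29° = -143.29°

-143.3°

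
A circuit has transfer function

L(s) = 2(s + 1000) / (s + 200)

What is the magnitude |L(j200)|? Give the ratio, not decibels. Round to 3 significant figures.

7.21

At s = jω = j200:
zero (s+1000): 1000 + j200 → |·| = √(1000²+200²) = √1040000 ≈ 1019.8, ∠ = arctan(200/1000) ≈ 11.31°
pole (s+200): 200 + j200 → |·| = √(200²+200²) = √80000 ≈ 282.84, ∠ = arctan(200/200) ≈ 45.00°
|L| = 2 · 1019.8 / 282.84 ≈ 7.2111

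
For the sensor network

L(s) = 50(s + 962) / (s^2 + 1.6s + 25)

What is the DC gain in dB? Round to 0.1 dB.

L(0) = 50·962 / 25 = 1924
20 log₁₀(1924) ≈ 65.68 dB

65.7 dB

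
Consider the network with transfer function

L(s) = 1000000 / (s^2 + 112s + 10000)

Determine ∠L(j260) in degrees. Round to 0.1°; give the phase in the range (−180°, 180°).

At s = jω = j260:
quadratic: (j260)² + 112·j260 + 10000 = -57600 + j29120 → |·| ≈ 64543, ∠ ≈ 153.18°
∠L = 0.00° − 153.18° = -153.18°

-153.2°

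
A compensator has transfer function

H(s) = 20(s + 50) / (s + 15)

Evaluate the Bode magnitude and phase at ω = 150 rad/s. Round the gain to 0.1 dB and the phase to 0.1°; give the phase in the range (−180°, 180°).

At s = jω = j150:
zero (s+50): 50 + j150 → |·| = √(50²+150²) = √25000 ≈ 158.11, ∠ = arctan(150/50) ≈ 71.57°
pole (s+15): 15 + j150 → |·| = √(15²+150²) = √22725 ≈ 150.75, ∠ = arctan(150/15) ≈ 84.29°
|H| = 20 · 158.11 / 150.75 ≈ 20.976
Gain = 20 log₁₀(20.976) ≈ 26.43 dB
∠H = 71.57° − 84.29° = -12.72°

26.4 dB, -12.7°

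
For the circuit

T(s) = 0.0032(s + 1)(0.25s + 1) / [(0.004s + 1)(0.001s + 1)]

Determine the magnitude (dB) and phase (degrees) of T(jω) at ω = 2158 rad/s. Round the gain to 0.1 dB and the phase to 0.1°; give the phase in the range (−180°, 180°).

45.1 dB, 31.3°

At ω = 2158 rad/s:
zero (1 + j2158·1) = 1 + j2158 → |·| ≈ 2158, ∠ ≈ 89.97°
zero (1 + j2158·0.25) = 1 + j539.5 → |·| ≈ 539.5, ∠ ≈ 89.89°
pole (1 + j2158·0.004) = 1 + j8.632 → |·| ≈ 8.6897, ∠ ≈ 83.39°
pole (1 + j2158·0.001) = 1 + j2.158 → |·| ≈ 2.3784, ∠ ≈ 65.14°
|T| = 0.0032 · 2158 · 539.5 / (8.6897 · 2.3784) ≈ 180.26
Gain = 20 log₁₀(180.26) ≈ 45.12 dB
∠T = (89.97° + 89.89°) − (83.39° + 65.14°) = 31.33°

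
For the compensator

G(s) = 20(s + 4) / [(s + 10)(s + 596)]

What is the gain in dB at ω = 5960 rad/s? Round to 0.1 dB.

-49.5 dB

At s = jω = j5960:
zero (s+4): 4 + j5960 → |·| = √(4²+5960²) = √35521616 ≈ 5960, ∠ = arctan(5960/4) ≈ 89.96°
pole (s+10): 10 + j5960 → |·| = √(10²+5960²) = √35521700 ≈ 5960, ∠ = arctan(5960/10) ≈ 89.90°
pole (s+596): 596 + j5960 → |·| = √(596²+5960²) = √35876816 ≈ 5989.7, ∠ = arctan(5960/596) ≈ 84.29°
|G| = 20 · 5960 / 3.5699e+07 ≈ 0.003339
Gain = 20 log₁₀(0.003339) ≈ -49.53 dB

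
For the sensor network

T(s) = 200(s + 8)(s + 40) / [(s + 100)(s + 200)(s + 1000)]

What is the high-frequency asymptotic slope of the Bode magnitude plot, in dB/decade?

-20 dB/decade

Each pole contributes −20 dB/decade at high frequency; each zero contributes +20 dB/decade.
Net: 2 zero(s) − 3 pole(s) → -20 dB/decade.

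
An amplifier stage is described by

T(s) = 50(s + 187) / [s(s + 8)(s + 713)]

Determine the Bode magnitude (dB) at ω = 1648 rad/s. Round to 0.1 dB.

-95.4 dB

At s = jω = j1648:
zero (s+187): 187 + j1648 → |·| = √(187²+1648²) = √2750873 ≈ 1658.6, ∠ = arctan(1648/187) ≈ 83.53°
pole (s+8): 8 + j1648 → |·| = √(8²+1648²) = √2715968 ≈ 1648, ∠ = arctan(1648/8) ≈ 89.72°
pole (s+713): 713 + j1648 → |·| = √(713²+1648²) = √3224273 ≈ 1795.6, ∠ = arctan(1648/713) ≈ 66.60°
pole at origin: |s| = 1648, ∠ = 90.00° (in denominator)
|T| = 50 · 1658.6 / 4.8767e+09 ≈ 1.7005e-05
Gain = 20 log₁₀(1.7005e-05) ≈ -95.39 dB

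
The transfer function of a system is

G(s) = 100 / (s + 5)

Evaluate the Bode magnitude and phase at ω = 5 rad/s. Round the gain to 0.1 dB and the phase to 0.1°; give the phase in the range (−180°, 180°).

23.0 dB, -45.0°

At s = jω = j5:
pole (s+5): 5 + j5 → |·| = √(5²+5²) = √50 ≈ 7.0711, ∠ = arctan(5/5) ≈ 45.00°
|G| = 100 / 7.0711 ≈ 14.142
Gain = 20 log₁₀(14.142) ≈ 23.01 dB
∠G = 0.00° − 45.00° = -45.00°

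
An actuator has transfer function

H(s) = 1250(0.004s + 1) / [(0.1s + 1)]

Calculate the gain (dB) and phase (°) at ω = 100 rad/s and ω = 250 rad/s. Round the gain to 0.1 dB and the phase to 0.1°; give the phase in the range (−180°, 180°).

At ω = 100 rad/s:
zero (1 + j100·0.004) = 1 + j0.4 → |·| ≈ 1.077, ∠ ≈ 21.80°
pole (1 + j100·0.1) = 1 + j10 → |·| ≈ 10.05, ∠ ≈ 84.29°
|H| = 1250 · 1.077 / (10.05) ≈ 133.96
Gain = 20 log₁₀(133.96) ≈ 42.54 dB
∠H = (21.80°) − (84.29°) = -62.49°

At ω = 250 rad/s:
zero (1 + j250·0.004) = 1 + j1 → |·| ≈ 1.4142, ∠ ≈ 45.00°
pole (1 + j250·0.1) = 1 + j25 → |·| ≈ 25.02, ∠ ≈ 87.71°
|H| = 1250 · 1.4142 / (25.02) ≈ 70.653
Gain = 20 log₁₀(70.653) ≈ 36.98 dB
∠H = (45.00°) − (87.71°) = -42.71°

ω = 100: 42.5 dB, -62.5°; ω = 250: 37.0 dB, -42.7°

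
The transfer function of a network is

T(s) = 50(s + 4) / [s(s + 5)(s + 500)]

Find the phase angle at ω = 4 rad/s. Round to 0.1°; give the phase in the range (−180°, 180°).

-84.1°

At s = jω = j4:
zero (s+4): 4 + j4 → |·| = √(4²+4²) = √32 ≈ 5.6569, ∠ = arctan(4/4) ≈ 45.00°
pole (s+5): 5 + j4 → |·| = √(5²+4²) = √41 ≈ 6.4031, ∠ = arctan(4/5) ≈ 38.66°
pole (s+500): 500 + j4 → |·| = √(500²+4²) = √250016 ≈ 500.02, ∠ = arctan(4/500) ≈ 0.46°
pole at origin: |s| = 4, ∠ = 90.00° (in denominator)
∠T = 45.00° − 129.12° = -84.12°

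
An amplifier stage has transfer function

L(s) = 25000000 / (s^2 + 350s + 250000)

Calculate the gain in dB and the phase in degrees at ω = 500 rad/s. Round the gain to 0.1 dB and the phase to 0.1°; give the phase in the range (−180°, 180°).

43.1 dB, -90.0°

At s = jω = j500:
quadratic: (j500)² + 350·j500 + 250000 = 0 + j175000 → |·| ≈ 1.75e+05, ∠ ≈ 90.00°
|L| = 25000000 / 1.75e+05 ≈ 142.86
Gain = 20 log₁₀(142.86) ≈ 43.10 dB
∠L = 0.00° − 90.00° = -90.00°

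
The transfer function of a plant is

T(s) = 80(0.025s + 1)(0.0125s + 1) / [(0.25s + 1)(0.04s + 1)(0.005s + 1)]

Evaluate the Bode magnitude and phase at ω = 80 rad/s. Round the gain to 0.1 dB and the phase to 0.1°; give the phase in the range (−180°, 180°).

At ω = 80 rad/s:
zero (1 + j80·0.025) = 1 + j2 → |·| ≈ 2.2361, ∠ ≈ 63.43°
zero (1 + j80·0.0125) = 1 + j1 → |·| ≈ 1.4142, ∠ ≈ 45.00°
pole (1 + j80·0.25) = 1 + j20 → |·| ≈ 20.025, ∠ ≈ 87.14°
pole (1 + j80·0.04) = 1 + j3.2 → |·| ≈ 3.3526, ∠ ≈ 72.65°
pole (1 + j80·0.005) = 1 + j0.4 → |·| ≈ 1.077, ∠ ≈ 21.80°
|T| = 80 · 2.2361 · 1.4142 / (20.025 · 3.3526 · 1.077) ≈ 3.4988
Gain = 20 log₁₀(3.4988) ≈ 10.88 dB
∠T = (63.43° + 45.00°) − (87.14° + 72.65° + 21.80°) = -73.16°

10.9 dB, -73.2°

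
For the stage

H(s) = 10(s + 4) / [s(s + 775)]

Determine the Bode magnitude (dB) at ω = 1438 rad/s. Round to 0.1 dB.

At s = jω = j1438:
zero (s+4): 4 + j1438 → |·| = √(4²+1438²) = √2067860 ≈ 1438, ∠ = arctan(1438/4) ≈ 89.84°
pole (s+775): 775 + j1438 → |·| = √(775²+1438²) = √2668469 ≈ 1633.5, ∠ = arctan(1438/775) ≈ 61.68°
pole at origin: |s| = 1438, ∠ = 90.00° (in denominator)
|H| = 10 · 1438 / 2.349e+06 ≈ 0.0061218
Gain = 20 log₁₀(0.0061218) ≈ -44.26 dB

-44.3 dB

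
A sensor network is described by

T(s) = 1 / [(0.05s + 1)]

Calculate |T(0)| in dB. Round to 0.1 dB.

T(0) = 1 · 1 / 1 = 1
20 log₁₀(1) ≈ 0.00 dB

0.0 dB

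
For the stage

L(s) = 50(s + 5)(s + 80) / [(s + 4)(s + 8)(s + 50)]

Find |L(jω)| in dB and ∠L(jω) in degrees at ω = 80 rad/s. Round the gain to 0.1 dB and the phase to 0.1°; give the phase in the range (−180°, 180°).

-2.5 dB, -98.0°

At s = jω = j80:
zero (s+5): 5 + j80 → |·| = √(5²+80²) = √6425 ≈ 80.156, ∠ = arctan(80/5) ≈ 86.42°
zero (s+80): 80 + j80 → |·| = √(80²+80²) = √12800 ≈ 113.14, ∠ = arctan(80/80) ≈ 45.00°
pole (s+4): 4 + j80 → |·| = √(4²+80²) = √6416 ≈ 80.1, ∠ = arctan(80/4) ≈ 87.14°
pole (s+8): 8 + j80 → |·| = √(8²+80²) = √6464 ≈ 80.399, ∠ = arctan(80/8) ≈ 84.29°
pole (s+50): 50 + j80 → |·| = √(50²+80²) = √8900 ≈ 94.34, ∠ = arctan(80/50) ≈ 57.99°
|L| = 50 · 9068.8 / 6.0755e+05 ≈ 0.74634
Gain = 20 log₁₀(0.74634) ≈ -2.54 dB
∠L = 131.42° − 229.42° = -98.00°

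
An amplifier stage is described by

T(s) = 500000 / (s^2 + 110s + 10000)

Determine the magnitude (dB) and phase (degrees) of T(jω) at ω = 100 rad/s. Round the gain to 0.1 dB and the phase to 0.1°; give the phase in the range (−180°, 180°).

33.2 dB, -90.0°

At s = jω = j100:
quadratic: (j100)² + 110·j100 + 10000 = 0 + j11000 → |·| ≈ 11000, ∠ ≈ 90.00°
|T| = 500000 / 11000 ≈ 45.455
Gain = 20 log₁₀(45.455) ≈ 33.15 dB
∠T = 0.00° − 90.00° = -90.00°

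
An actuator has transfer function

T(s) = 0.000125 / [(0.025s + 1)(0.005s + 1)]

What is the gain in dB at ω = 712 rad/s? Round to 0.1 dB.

At ω = 712 rad/s:
pole (1 + j712·0.025) = 1 + j17.8 → |·| ≈ 17.828, ∠ ≈ 86.78°
pole (1 + j712·0.005) = 1 + j3.56 → |·| ≈ 3.6978, ∠ ≈ 74.31°
|T| = 0.000125 · 1 / (17.828 · 3.6978) ≈ 1.8961e-06
Gain = 20 log₁₀(1.8961e-06) ≈ -114.44 dB

-114.4 dB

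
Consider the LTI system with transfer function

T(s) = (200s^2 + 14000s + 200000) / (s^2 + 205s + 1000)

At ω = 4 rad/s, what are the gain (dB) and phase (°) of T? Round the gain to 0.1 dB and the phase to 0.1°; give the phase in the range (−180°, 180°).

Substitute s = j4:
Numerator: 200(j4)^2 + 14000(j4) + 200000 = 196800 + j56000
Denominator: (j4)^2 + 205(j4) + 1000 = 984 + j820
|N| = √(196800² + 56000²) ≈ 2.0461e+05, ∠N ≈ 15.88°
|D| = √(984² + 820²) ≈ 1280.9, ∠D ≈ 39.81°
|T| = 2.0461e+05 / 1280.9 ≈ 159.74
Gain = 20 log₁₀(159.74) ≈ 44.07 dB
∠T = 15.88° − 39.81° = -23.93°

44.1 dB, -23.9°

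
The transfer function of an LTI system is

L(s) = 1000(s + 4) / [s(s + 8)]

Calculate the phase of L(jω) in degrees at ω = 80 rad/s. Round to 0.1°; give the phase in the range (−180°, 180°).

-87.2°

At s = jω = j80:
zero (s+4): 4 + j80 → |·| = √(4²+80²) = √6416 ≈ 80.1, ∠ = arctan(80/4) ≈ 87.14°
pole (s+8): 8 + j80 → |·| = √(8²+80²) = √6464 ≈ 80.399, ∠ = arctan(80/8) ≈ 84.29°
pole at origin: |s| = 80, ∠ = 90.00° (in denominator)
∠L = 87.14° − 174.29° = -87.15°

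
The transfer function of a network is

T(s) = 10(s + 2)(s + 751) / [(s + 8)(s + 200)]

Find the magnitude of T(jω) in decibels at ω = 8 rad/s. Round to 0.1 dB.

28.7 dB

At s = jω = j8:
zero (s+2): 2 + j8 → |·| = √(2²+8²) = √68 ≈ 8.2462, ∠ = arctan(8/2) ≈ 75.96°
zero (s+751): 751 + j8 → |·| = √(751²+8²) = √564065 ≈ 751.04, ∠ = arctan(8/751) ≈ 0.61°
pole (s+8): 8 + j8 → |·| = √(8²+8²) = √128 ≈ 11.314, ∠ = arctan(8/8) ≈ 45.00°
pole (s+200): 200 + j8 → |·| = √(200²+8²) = √40064 ≈ 200.16, ∠ = arctan(8/200) ≈ 2.29°
|T| = 10 · 6193.2 / 2264.6 ≈ 27.348
Gain = 20 log₁₀(27.348) ≈ 28.74 dB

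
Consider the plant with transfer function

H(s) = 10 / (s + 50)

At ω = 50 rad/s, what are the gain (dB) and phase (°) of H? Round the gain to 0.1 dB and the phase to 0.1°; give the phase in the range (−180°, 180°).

Substitute s = j50:
Numerator: 10 = 10 + j0
Denominator: (j50) + 50 = 50 + j50
|N| = √(10² + 0²) ≈ 10, ∠N ≈ 0.00°
|D| = √(50² + 50²) ≈ 70.711, ∠D ≈ 45.00°
|H| = 10 / 70.711 ≈ 0.14142
Gain = 20 log₁₀(0.14142) ≈ -16.99 dB
∠H = 0.00° − 45.00° = -45.00°

-17.0 dB, -45.0°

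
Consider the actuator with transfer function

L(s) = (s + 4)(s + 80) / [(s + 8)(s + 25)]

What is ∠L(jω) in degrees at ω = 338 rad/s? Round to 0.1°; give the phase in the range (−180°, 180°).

-8.4°

At s = jω = j338:
zero (s+4): 4 + j338 → |·| = √(4²+338²) = √114260 ≈ 338.02, ∠ = arctan(338/4) ≈ 89.32°
zero (s+80): 80 + j338 → |·| = √(80²+338²) = √120644 ≈ 347.34, ∠ = arctan(338/80) ≈ 76.68°
pole (s+8): 8 + j338 → |·| = √(8²+338²) = √114308 ≈ 338.09, ∠ = arctan(338/8) ≈ 88.64°
pole (s+25): 25 + j338 → |·| = √(25²+338²) = √114869 ≈ 338.92, ∠ = arctan(338/25) ≈ 85.77°
∠L = 166.00° − 174.41° = -8.41°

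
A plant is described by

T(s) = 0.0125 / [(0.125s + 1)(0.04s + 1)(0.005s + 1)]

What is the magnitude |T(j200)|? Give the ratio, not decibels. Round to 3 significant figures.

4.38e-05

At ω = 200 rad/s:
pole (1 + j200·0.125) = 1 + j25 → |·| ≈ 25.02, ∠ ≈ 87.71°
pole (1 + j200·0.04) = 1 + j8 → |·| ≈ 8.0623, ∠ ≈ 82.87°
pole (1 + j200·0.005) = 1 + j1 → |·| ≈ 1.4142, ∠ ≈ 45.00°
|T| = 0.0125 · 1 / (25.02 · 8.0623 · 1.4142) ≈ 4.3818e-05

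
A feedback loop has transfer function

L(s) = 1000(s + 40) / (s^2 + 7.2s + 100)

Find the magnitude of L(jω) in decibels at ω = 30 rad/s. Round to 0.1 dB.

35.6 dB

At s = jω = j30:
zero (s+40): 40 + j30 → |·| = √(40²+30²) = √2500 ≈ 50, ∠ = arctan(30/40) ≈ 36.87°
quadratic: (j30)² + 7.2·j30 + 100 = -800 + j216 → |·| ≈ 828.65, ∠ ≈ 164.89°
|L| = 1000 · 50 / 828.65 ≈ 60.339
Gain = 20 log₁₀(60.339) ≈ 35.61 dB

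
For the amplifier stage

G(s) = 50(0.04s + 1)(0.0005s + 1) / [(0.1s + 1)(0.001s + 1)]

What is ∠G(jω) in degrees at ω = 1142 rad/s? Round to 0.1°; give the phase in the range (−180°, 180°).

At ω = 1142 rad/s:
zero (1 + j1142·0.04) = 1 + j45.68 → |·| ≈ 45.691, ∠ ≈ 88.75°
zero (1 + j1142·0.0005) = 1 + j0.571 → |·| ≈ 1.1515, ∠ ≈ 29.73°
pole (1 + j1142·0.1) = 1 + j114.2 → |·| ≈ 114.2, ∠ ≈ 89.50°
pole (1 + j1142·0.001) = 1 + j1.142 → |·| ≈ 1.5179, ∠ ≈ 48.79°
∠G = (88.75° + 29.73°) − (89.50° + 48.79°) = -19.81°

-19.8°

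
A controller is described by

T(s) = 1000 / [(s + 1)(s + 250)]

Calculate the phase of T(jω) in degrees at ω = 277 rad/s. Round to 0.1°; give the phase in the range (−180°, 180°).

-137.7°

At s = jω = j277:
pole (s+1): 1 + j277 → |·| = √(1²+277²) = √76730 ≈ 277, ∠ = arctan(277/1) ≈ 89.79°
pole (s+250): 250 + j277 → |·| = √(250²+277²) = √139229 ≈ 373.13, ∠ = arctan(277/250) ≈ 47.93°
∠T = 0.00° − 137.72° = -137.72°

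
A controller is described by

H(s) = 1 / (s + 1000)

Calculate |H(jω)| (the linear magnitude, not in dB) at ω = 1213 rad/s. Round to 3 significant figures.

0.000636

Substitute s = j1213:
Numerator: 1 = 1 + j0
Denominator: (j1213) + 1000 = 1000 + j1213
|N| = √(1² + 0²) ≈ 1, ∠N ≈ 0.00°
|D| = √(1000² + 1213²) ≈ 1572.1, ∠D ≈ 50.50°
|H| = 1 / 1572.1 ≈ 0.00063609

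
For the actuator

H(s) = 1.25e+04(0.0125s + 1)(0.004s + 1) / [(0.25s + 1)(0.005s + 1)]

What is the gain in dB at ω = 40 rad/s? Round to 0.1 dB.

62.8 dB

At ω = 40 rad/s:
zero (1 + j40·0.0125) = 1 + j0.5 → |·| ≈ 1.118, ∠ ≈ 26.57°
zero (1 + j40·0.004) = 1 + j0.16 → |·| ≈ 1.0127, ∠ ≈ 9.09°
pole (1 + j40·0.25) = 1 + j10 → |·| ≈ 10.05, ∠ ≈ 84.29°
pole (1 + j40·0.005) = 1 + j0.2 → |·| ≈ 1.0198, ∠ ≈ 11.31°
|H| = 1.25e+04 · 1.118 · 1.0127 / (10.05 · 1.0198) ≈ 1380.9
Gain = 20 log₁₀(1380.9) ≈ 62.80 dB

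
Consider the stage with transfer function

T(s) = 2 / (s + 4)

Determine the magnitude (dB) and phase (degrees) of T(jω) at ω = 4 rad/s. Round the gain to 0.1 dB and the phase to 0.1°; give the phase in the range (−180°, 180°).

At s = jω = j4:
pole (s+4): 4 + j4 → |·| = √(4²+4²) = √32 ≈ 5.6569, ∠ = arctan(4/4) ≈ 45.00°
|T| = 2 / 5.6569 ≈ 0.35355
Gain = 20 log₁₀(0.35355) ≈ -9.03 dB
∠T = 0.00° − 45.00° = -45.00°

-9.0 dB, -45.0°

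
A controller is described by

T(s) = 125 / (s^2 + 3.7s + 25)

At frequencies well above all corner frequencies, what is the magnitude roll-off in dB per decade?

Each pole contributes −20 dB/decade at high frequency; each zero contributes +20 dB/decade.
Net: 0 zero(s) − 2 pole(s) → -40 dB/decade.

-40 dB/decade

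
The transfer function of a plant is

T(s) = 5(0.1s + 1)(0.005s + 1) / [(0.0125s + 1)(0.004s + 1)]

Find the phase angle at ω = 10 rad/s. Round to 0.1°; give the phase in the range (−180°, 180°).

38.4°

At ω = 10 rad/s:
zero (1 + j10·0.1) = 1 + j1 → |·| ≈ 1.4142, ∠ ≈ 45.00°
zero (1 + j10·0.005) = 1 + j0.05 → |·| ≈ 1.0012, ∠ ≈ 2.86°
pole (1 + j10·0.0125) = 1 + j0.125 → |·| ≈ 1.0078, ∠ ≈ 7.13°
pole (1 + j10·0.004) = 1 + j0.04 → |·| ≈ 1.0008, ∠ ≈ 2.29°
∠T = (45.00° + 2.86°) − (7.13° + 2.29°) = 38.44°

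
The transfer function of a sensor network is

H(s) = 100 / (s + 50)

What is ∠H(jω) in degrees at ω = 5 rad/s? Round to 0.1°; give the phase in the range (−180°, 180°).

Substitute s = j5:
Numerator: 100 = 100 + j0
Denominator: (j5) + 50 = 50 + j5
|N| = √(100² + 0²) ≈ 100, ∠N ≈ 0.00°
|D| = √(50² + 5²) ≈ 50.249, ∠D ≈ 5.71°
∠H = 0.00° − 5.71° = -5.71°

-5.7°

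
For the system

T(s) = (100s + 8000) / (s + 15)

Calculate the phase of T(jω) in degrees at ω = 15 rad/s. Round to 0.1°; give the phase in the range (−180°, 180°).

-34.4°

Substitute s = j15:
Numerator: 100(j15) + 8000 = 8000 + j1500
Denominator: (j15) + 15 = 15 + j15
|N| = √(8000² + 1500²) ≈ 8139.4, ∠N ≈ 10.62°
|D| = √(15² + 15²) ≈ 21.213, ∠D ≈ 45.00°
∠T = 10.62° − 45.00° = -34.38°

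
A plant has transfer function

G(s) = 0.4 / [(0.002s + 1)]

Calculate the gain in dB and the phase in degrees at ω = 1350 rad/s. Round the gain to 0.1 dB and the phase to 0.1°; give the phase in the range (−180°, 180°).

-17.1 dB, -69.7°

At ω = 1350 rad/s:
pole (1 + j1350·0.002) = 1 + j2.7 → |·| ≈ 2.8792, ∠ ≈ 69.68°
|G| = 0.4 · 1 / (2.8792) ≈ 0.13893
Gain = 20 log₁₀(0.13893) ≈ -17.14 dB
∠G = (0°) − (69.68°) = -69.68°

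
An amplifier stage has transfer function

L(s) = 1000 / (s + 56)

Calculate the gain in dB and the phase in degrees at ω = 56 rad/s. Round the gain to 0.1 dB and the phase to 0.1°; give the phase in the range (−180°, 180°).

Substitute s = j56:
Numerator: 1000 = 1000 + j0
Denominator: (j56) + 56 = 56 + j56
|N| = √(1000² + 0²) ≈ 1000, ∠N ≈ 0.00°
|D| = √(56² + 56²) ≈ 79.196, ∠D ≈ 45.00°
|L| = 1000 / 79.196 ≈ 12.627
Gain = 20 log₁₀(12.627) ≈ 22.03 dB
∠L = 0.00° − 45.00° = -45.00°

22.0 dB, -45.0°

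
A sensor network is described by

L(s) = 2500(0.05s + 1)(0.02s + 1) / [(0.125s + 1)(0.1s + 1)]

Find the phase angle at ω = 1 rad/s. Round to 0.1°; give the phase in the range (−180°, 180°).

-8.8°

At ω = 1 rad/s:
zero (1 + j1·0.05) = 1 + j0.05 → |·| ≈ 1.0012, ∠ ≈ 2.86°
zero (1 + j1·0.02) = 1 + j0.02 → |·| ≈ 1.0002, ∠ ≈ 1.15°
pole (1 + j1·0.125) = 1 + j0.125 → |·| ≈ 1.0078, ∠ ≈ 7.13°
pole (1 + j1·0.1) = 1 + j0.1 → |·| ≈ 1.005, ∠ ≈ 5.71°
∠L = (2.86° + 1.15°) − (7.13° + 5.71°) = -8.83°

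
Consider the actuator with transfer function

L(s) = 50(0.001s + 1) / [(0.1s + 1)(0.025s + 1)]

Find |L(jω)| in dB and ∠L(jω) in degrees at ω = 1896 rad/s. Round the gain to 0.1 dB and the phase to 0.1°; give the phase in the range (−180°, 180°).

-38.5 dB, -116.3°

At ω = 1896 rad/s:
zero (1 + j1896·0.001) = 1 + j1.896 → |·| ≈ 2.1436, ∠ ≈ 62.19°
pole (1 + j1896·0.1) = 1 + j189.6 → |·| ≈ 189.6, ∠ ≈ 89.70°
pole (1 + j1896·0.025) = 1 + j47.4 → |·| ≈ 47.411, ∠ ≈ 88.79°
|L| = 50 · 2.1436 / (189.6 · 47.411) ≈ 0.011923
Gain = 20 log₁₀(0.011923) ≈ -38.47 dB
∠L = (62.19°) − (89.70° + 88.79°) = -116.30°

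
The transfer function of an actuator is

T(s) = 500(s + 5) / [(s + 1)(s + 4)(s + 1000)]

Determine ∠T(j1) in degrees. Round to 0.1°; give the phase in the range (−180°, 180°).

At s = jω = j1:
zero (s+5): 5 + j1 → |·| = √(5²+1²) = √26 ≈ 5.099, ∠ = arctan(1/5) ≈ 11.31°
pole (s+1): 1 + j1 → |·| = √(1²+1²) = √2 ≈ 1.4142, ∠ = arctan(1/1) ≈ 45.00°
pole (s+4): 4 + j1 → |·| = √(4²+1²) = √17 ≈ 4.1231, ∠ = arctan(1/4) ≈ 14.04°
pole (s+1000): 1000 + j1 → |·| = √(1000²+1²) = √1000001 ≈ 1000, ∠ = arctan(1/1000) ≈ 0.06°
∠T = 11.31° − 59.10° = -47.79°

-47.8°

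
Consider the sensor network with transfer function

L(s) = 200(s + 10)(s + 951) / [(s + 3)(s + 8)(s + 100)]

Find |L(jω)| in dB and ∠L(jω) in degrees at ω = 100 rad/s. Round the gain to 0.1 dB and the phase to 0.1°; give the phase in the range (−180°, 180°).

At s = jω = j100:
zero (s+10): 10 + j100 → |·| = √(10²+100²) = √10100 ≈ 100.5, ∠ = arctan(100/10) ≈ 84.29°
zero (s+951): 951 + j100 → |·| = √(951²+100²) = √914401 ≈ 956.24, ∠ = arctan(100/951) ≈ 6.00°
pole (s+3): 3 + j100 → |·| = √(3²+100²) = √10009 ≈ 100.04, ∠ = arctan(100/3) ≈ 88.28°
pole (s+8): 8 + j100 → |·| = √(8²+100²) = √10064 ≈ 100.32, ∠ = arctan(100/8) ≈ 85.43°
pole (s+100): 100 + j100 → |·| = √(100²+100²) = √20000 ≈ 141.42, ∠ = arctan(100/100) ≈ 45.00°
|L| = 200 · 96102 / 1.4193e+06 ≈ 13.542
Gain = 20 log₁₀(13.542) ≈ 22.63 dB
∠L = 90.29° − 218.71° = -128.42°

22.6 dB, -128.4°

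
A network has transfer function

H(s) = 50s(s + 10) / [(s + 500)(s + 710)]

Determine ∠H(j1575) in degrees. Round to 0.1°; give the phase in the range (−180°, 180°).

At s = jω = j1575:
zero (s+10): 10 + j1575 → |·| = √(10²+1575²) = √2480725 ≈ 1575, ∠ = arctan(1575/10) ≈ 89.64°
zero at origin: s = j1575 → |·| = 1575, ∠ = 90.00°
pole (s+500): 500 + j1575 → |·| = √(500²+1575²) = √2730625 ≈ 1652.5, ∠ = arctan(1575/500) ≈ 72.39°
pole (s+710): 710 + j1575 → |·| = √(710²+1575²) = √2984725 ≈ 1727.6, ∠ = arctan(1575/710) ≈ 65.73°
∠H = 179.64° − 138.12° = 41.52°

41.5°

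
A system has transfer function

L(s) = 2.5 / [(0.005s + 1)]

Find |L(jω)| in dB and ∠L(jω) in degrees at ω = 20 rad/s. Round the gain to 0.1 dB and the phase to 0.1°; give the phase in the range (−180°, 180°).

At ω = 20 rad/s:
pole (1 + j20·0.005) = 1 + j0.1 → |·| ≈ 1.005, ∠ ≈ 5.71°
|L| = 2.5 · 1 / (1.005) ≈ 2.4876
Gain = 20 log₁₀(2.4876) ≈ 7.92 dB
∠L = (0°) − (5.71°) = -5.71°

7.9 dB, -5.7°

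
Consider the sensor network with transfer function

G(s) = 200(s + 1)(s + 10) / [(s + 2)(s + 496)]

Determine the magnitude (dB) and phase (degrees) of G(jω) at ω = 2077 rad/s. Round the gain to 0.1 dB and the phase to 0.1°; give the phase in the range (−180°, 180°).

At s = jω = j2077:
zero (s+1): 1 + j2077 → |·| = √(1²+2077²) = √4313930 ≈ 2077, ∠ = arctan(2077/1) ≈ 89.97°
zero (s+10): 10 + j2077 → |·| = √(10²+2077²) = √4314029 ≈ 2077, ∠ = arctan(2077/10) ≈ 89.72°
pole (s+2): 2 + j2077 → |·| = √(2²+2077²) = √4313933 ≈ 2077, ∠ = arctan(2077/2) ≈ 89.94°
pole (s+496): 496 + j2077 → |·| = √(496²+2077²) = √4559945 ≈ 2135.4, ∠ = arctan(2077/496) ≈ 76.57°
|G| = 200 · 4.3139e+06 / 4.4352e+06 ≈ 194.53
Gain = 20 log₁₀(194.53) ≈ 45.78 dB
∠G = 179.69° − 166.51° = 13.18°

45.8 dB, 13.2°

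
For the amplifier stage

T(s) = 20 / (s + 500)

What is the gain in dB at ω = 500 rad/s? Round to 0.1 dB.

-31.0 dB

Substitute s = j500:
Numerator: 20 = 20 + j0
Denominator: (j500) + 500 = 500 + j500
|N| = √(20² + 0²) ≈ 20, ∠N ≈ 0.00°
|D| = √(500² + 500²) ≈ 707.11, ∠D ≈ 45.00°
|T| = 20 / 707.11 ≈ 0.028284
Gain = 20 log₁₀(0.028284) ≈ -30.97 dB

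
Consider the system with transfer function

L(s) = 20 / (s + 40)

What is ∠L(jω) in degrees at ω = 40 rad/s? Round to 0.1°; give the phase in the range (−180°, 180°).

-45.0°

Substitute s = j40:
Numerator: 20 = 20 + j0
Denominator: (j40) + 40 = 40 + j40
|N| = √(20² + 0²) ≈ 20, ∠N ≈ 0.00°
|D| = √(40² + 40²) ≈ 56.569, ∠D ≈ 45.00°
∠L = 0.00° − 45.00° = -45.00°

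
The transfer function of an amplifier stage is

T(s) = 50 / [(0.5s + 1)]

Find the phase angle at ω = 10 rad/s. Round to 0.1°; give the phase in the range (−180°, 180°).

-78.7°

At ω = 10 rad/s:
pole (1 + j10·0.5) = 1 + j5 → |·| ≈ 5.099, ∠ ≈ 78.69°
∠T = (0°) − (78.69°) = -78.69°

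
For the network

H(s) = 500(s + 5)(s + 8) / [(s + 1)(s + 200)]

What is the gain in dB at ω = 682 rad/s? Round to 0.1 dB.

At s = jω = j682:
zero (s+5): 5 + j682 → |·| = √(5²+682²) = √465149 ≈ 682.02, ∠ = arctan(682/5) ≈ 89.58°
zero (s+8): 8 + j682 → |·| = √(8²+682²) = √465188 ≈ 682.05, ∠ = arctan(682/8) ≈ 89.33°
pole (s+1): 1 + j682 → |·| = √(1²+682²) = √465125 ≈ 682, ∠ = arctan(682/1) ≈ 89.92°
pole (s+200): 200 + j682 → |·| = √(200²+682²) = √505124 ≈ 710.72, ∠ = arctan(682/200) ≈ 73.66°
|H| = 500 · 4.6517e+05 / 4.8471e+05 ≈ 479.84
Gain = 20 log₁₀(479.84) ≈ 53.62 dB

53.6 dB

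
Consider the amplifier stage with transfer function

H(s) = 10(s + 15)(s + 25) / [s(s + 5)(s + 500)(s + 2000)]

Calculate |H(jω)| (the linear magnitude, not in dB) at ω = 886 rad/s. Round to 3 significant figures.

At s = jω = j886:
zero (s+15): 15 + j886 → |·| = √(15²+886²) = √785221 ≈ 886.13, ∠ = arctan(886/15) ≈ 89.03°
zero (s+25): 25 + j886 → |·| = √(25²+886²) = √785621 ≈ 886.35, ∠ = arctan(886/25) ≈ 88.38°
pole (s+5): 5 + j886 → |·| = √(5²+886²) = √785021 ≈ 886.01, ∠ = arctan(886/5) ≈ 89.68°
pole (s+500): 500 + j886 → |·| = √(500²+886²) = √1034996 ≈ 1017.3, ∠ = arctan(886/500) ≈ 60.56°
pole (s+2000): 2000 + j886 → |·| = √(2000²+886²) = √4784996 ≈ 2187.5, ∠ = arctan(886/2000) ≈ 23.89°
pole at origin: |s| = 886, ∠ = 90.00° (in denominator)
|H| = 10 · 7.8542e+05 / 1.7469e+12 ≈ 4.4961e-06

4.50e-06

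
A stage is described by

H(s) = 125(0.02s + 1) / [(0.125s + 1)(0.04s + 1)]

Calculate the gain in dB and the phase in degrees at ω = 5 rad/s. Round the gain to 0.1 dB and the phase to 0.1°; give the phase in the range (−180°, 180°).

At ω = 5 rad/s:
zero (1 + j5·0.02) = 1 + j0.1 → |·| ≈ 1.005, ∠ ≈ 5.71°
pole (1 + j5·0.125) = 1 + j0.625 → |·| ≈ 1.1792, ∠ ≈ 32.01°
pole (1 + j5·0.04) = 1 + j0.2 → |·| ≈ 1.0198, ∠ ≈ 11.31°
|H| = 125 · 1.005 / (1.1792 · 1.0198) ≈ 104.47
Gain = 20 log₁₀(104.47) ≈ 40.38 dB
∠H = (5.71°) − (32.01° + 11.31°) = -37.61°

40.4 dB, -37.6°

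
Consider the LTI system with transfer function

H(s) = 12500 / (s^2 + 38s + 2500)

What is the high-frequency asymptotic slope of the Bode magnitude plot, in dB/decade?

-40 dB/decade

Each pole contributes −20 dB/decade at high frequency; each zero contributes +20 dB/decade.
Net: 0 zero(s) − 2 pole(s) → -40 dB/decade.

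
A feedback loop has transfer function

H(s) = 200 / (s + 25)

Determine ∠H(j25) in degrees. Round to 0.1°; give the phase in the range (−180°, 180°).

At s = jω = j25:
pole (s+25): 25 + j25 → |·| = √(25²+25²) = √1250 ≈ 35.355, ∠ = arctan(25/25) ≈ 45.00°
∠H = 0.00° − 45.00° = -45.00°

-45.0°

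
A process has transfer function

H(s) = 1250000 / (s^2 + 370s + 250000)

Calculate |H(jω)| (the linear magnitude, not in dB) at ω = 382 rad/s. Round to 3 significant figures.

At s = jω = j382:
quadratic: (j382)² + 370·j382 + 250000 = 104076 + j141340 → |·| ≈ 1.7552e+05, ∠ ≈ 53.63°
|H| = 1250000 / 1.7552e+05 ≈ 7.1217

7.12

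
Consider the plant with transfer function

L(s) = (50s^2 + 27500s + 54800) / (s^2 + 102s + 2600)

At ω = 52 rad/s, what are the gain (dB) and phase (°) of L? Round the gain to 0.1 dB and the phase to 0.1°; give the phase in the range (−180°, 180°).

Substitute s = j52:
Numerator: 50(j52)^2 + 27500(j52) + 54800 = -80400 + j1430000
Denominator: (j52)^2 + 102(j52) + 2600 = -104 + j5304
|N| = √(80400² + 1430000²) ≈ 1.4323e+06, ∠N ≈ 93.22°
|D| = √(104² + 5304²) ≈ 5305, ∠D ≈ 91.12°
|L| = 1.4323e+06 / 5305 ≈ 269.99
Gain = 20 log₁₀(269.99) ≈ 48.63 dB
∠L = 93.22° − 91.12° = 2.10°

48.6 dB, 2.1°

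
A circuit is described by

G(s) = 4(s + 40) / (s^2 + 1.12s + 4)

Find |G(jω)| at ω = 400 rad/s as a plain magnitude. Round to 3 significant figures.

At s = jω = j400:
zero (s+40): 40 + j400 → |·| = √(40²+400²) = √161600 ≈ 402, ∠ = arctan(400/40) ≈ 84.29°
quadratic: (j400)² + 1.12·j400 + 4 = -159996 + j448 → |·| ≈ 1.6e+05, ∠ ≈ 179.84°
|G| = 4 · 402 / 1.6e+05 ≈ 0.01005

0.0101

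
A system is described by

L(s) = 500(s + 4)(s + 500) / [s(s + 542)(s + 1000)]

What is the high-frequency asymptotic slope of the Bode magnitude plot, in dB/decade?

-20 dB/decade

Each pole contributes −20 dB/decade at high frequency; each zero contributes +20 dB/decade.
Net: 2 zero(s) − 3 pole(s) → -20 dB/decade.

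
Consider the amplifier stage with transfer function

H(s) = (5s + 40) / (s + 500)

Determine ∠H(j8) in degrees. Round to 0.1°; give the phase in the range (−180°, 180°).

44.1°

Substitute s = j8:
Numerator: 5(j8) + 40 = 40 + j40
Denominator: (j8) + 500 = 500 + j8
|N| = √(40² + 40²) ≈ 56.569, ∠N ≈ 45.00°
|D| = √(500² + 8²) ≈ 500.06, ∠D ≈ 0.92°
∠H = 45.00° − 0.92° = 44.08°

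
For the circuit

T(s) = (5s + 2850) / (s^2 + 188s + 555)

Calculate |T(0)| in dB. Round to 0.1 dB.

14.2 dB

T(0) = 2850 / 555 ≈ 5.1351
20 log₁₀(5.1351) ≈ 14.21 dB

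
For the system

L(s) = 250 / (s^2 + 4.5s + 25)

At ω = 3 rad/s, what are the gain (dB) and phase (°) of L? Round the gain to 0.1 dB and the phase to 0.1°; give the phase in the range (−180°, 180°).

21.5 dB, -40.2°

At s = jω = j3:
quadratic: (j3)² + 4.5·j3 + 25 = 16 + j13.5 → |·| ≈ 20.934, ∠ ≈ 40.16°
|L| = 250 / 20.934 ≈ 11.942
Gain = 20 log₁₀(11.942) ≈ 21.54 dB
∠L = 0.00° − 40.16° = -40.16°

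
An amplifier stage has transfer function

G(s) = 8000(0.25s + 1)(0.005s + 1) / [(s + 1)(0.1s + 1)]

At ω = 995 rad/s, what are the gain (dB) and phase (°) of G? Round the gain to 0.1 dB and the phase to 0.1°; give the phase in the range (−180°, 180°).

40.2 dB, -11.0°

At ω = 995 rad/s:
zero (1 + j995·0.25) = 1 + j248.75 → |·| ≈ 248.75, ∠ ≈ 89.77°
zero (1 + j995·0.005) = 1 + j4.975 → |·| ≈ 5.0745, ∠ ≈ 78.63°
pole (1 + j995·1) = 1 + j995 → |·| ≈ 995, ∠ ≈ 89.94°
pole (1 + j995·0.1) = 1 + j99.5 → |·| ≈ 99.505, ∠ ≈ 89.42°
|G| = 8000 · 248.75 · 5.0745 / (995 · 99.505) ≈ 101.99
Gain = 20 log₁₀(101.99) ≈ 40.17 dB
∠G = (89.77° + 78.63°) − (89.94° + 89.42°) = -10.96°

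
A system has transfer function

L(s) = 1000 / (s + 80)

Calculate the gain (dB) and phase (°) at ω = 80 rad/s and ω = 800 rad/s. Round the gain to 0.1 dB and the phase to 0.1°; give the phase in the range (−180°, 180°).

Substitute s = j80:
Numerator: 1000 = 1000 + j0
Denominator: (j80) + 80 = 80 + j80
|N| = √(1000² + 0²) ≈ 1000, ∠N ≈ 0.00°
|D| = √(80² + 80²) ≈ 113.14, ∠D ≈ 45.00°
|L| = 1000 / 113.14 ≈ 8.8386
Gain = 20 log₁₀(8.8386) ≈ 18.93 dB
∠L = 0.00° − 45.00° = -45.00°

Substitute s = j800:
Numerator: 1000 = 1000 + j0
Denominator: (j800) + 80 = 80 + j800
|N| = √(1000² + 0²) ≈ 1000, ∠N ≈ 0.00°
|D| = √(80² + 800²) ≈ 803.99, ∠D ≈ 84.29°
|L| = 1000 / 803.99 ≈ 1.2438
Gain = 20 log₁₀(1.2438) ≈ 1.90 dB
∠L = 0.00° − 84.29° = -84.29°

ω = 80: 18.9 dB, -45.0°; ω = 800: 1.9 dB, -84.3°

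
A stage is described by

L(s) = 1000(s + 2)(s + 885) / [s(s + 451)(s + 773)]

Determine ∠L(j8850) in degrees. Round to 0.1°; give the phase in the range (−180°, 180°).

-87.8°

At s = jω = j8850:
zero (s+2): 2 + j8850 → |·| = √(2²+8850²) = √78322504 ≈ 8850, ∠ = arctan(8850/2) ≈ 89.99°
zero (s+885): 885 + j8850 → |·| = √(885²+8850²) = √79105725 ≈ 8894.1, ∠ = arctan(8850/885) ≈ 84.29°
pole (s+451): 451 + j8850 → |·| = √(451²+8850²) = √78525901 ≈ 8861.5, ∠ = arctan(8850/451) ≈ 87.08°
pole (s+773): 773 + j8850 → |·| = √(773²+8850²) = √78920029 ≈ 8883.7, ∠ = arctan(8850/773) ≈ 85.01°
pole at origin: |s| = 8850, ∠ = 90.00° (in denominator)
∠L = 174.28° − 262.09° = -87.81°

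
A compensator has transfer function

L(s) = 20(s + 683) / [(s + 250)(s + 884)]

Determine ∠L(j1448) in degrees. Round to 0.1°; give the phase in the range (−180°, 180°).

-74.1°

At s = jω = j1448:
zero (s+683): 683 + j1448 → |·| = √(683²+1448²) = √2563193 ≈ 1601, ∠ = arctan(1448/683) ≈ 64.75°
pole (s+250): 250 + j1448 → |·| = √(250²+1448²) = √2159204 ≈ 1469.4, ∠ = arctan(1448/250) ≈ 80.20°
pole (s+884): 884 + j1448 → |·| = √(884²+1448²) = √2878160 ≈ 1696.5, ∠ = arctan(1448/884) ≈ 58.60°
∠L = 64.75° − 138.80° = -74.05°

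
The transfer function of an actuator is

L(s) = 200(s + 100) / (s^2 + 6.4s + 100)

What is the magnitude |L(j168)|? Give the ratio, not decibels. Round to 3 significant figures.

1.39

At s = jω = j168:
zero (s+100): 100 + j168 → |·| = √(100²+168²) = √38224 ≈ 195.51, ∠ = arctan(168/100) ≈ 59.24°
quadratic: (j168)² + 6.4·j168 + 100 = -28124 + j1075.2 → |·| ≈ 28145, ∠ ≈ 177.81°
|L| = 200 · 195.51 / 28145 ≈ 1.3893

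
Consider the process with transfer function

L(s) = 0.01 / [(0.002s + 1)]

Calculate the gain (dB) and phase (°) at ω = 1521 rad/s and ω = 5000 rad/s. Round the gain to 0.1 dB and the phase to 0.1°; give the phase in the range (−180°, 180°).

At ω = 1521 rad/s:
pole (1 + j1521·0.002) = 1 + j3.042 → |·| ≈ 3.2021, ∠ ≈ 71.80°
|L| = 0.01 · 1 / (3.2021) ≈ 0.003123
Gain = 20 log₁₀(0.003123) ≈ -50.11 dB
∠L = (0°) − (71.80°) = -71.80°

At ω = 5000 rad/s:
pole (1 + j5000·0.002) = 1 + j10 → |·| ≈ 10.05, ∠ ≈ 84.29°
|L| = 0.01 · 1 / (10.05) ≈ 0.00099502
Gain = 20 log₁₀(0.00099502) ≈ -60.04 dB
∠L = (0°) − (84.29°) = -84.29°

ω = 1521: -50.1 dB, -71.8°; ω = 5000: -60.0 dB, -84.3°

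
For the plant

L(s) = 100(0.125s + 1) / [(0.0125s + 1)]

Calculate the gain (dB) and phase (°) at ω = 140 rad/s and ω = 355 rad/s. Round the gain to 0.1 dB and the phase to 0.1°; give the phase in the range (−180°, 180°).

At ω = 140 rad/s:
zero (1 + j140·0.125) = 1 + j17.5 → |·| ≈ 17.529, ∠ ≈ 86.73°
pole (1 + j140·0.0125) = 1 + j1.75 → |·| ≈ 2.0156, ∠ ≈ 60.26°
|L| = 100 · 17.529 / (2.0156) ≈ 869.67
Gain = 20 log₁₀(869.67) ≈ 58.79 dB
∠L = (86.73°) − (60.26°) = 26.47°

At ω = 355 rad/s:
zero (1 + j355·0.125) = 1 + j44.375 → |·| ≈ 44.386, ∠ ≈ 88.71°
pole (1 + j355·0.0125) = 1 + j4.4375 → |·| ≈ 4.5488, ∠ ≈ 77.30°
|L| = 100 · 44.386 / (4.5488) ≈ 975.77
Gain = 20 log₁₀(975.77) ≈ 59.79 dB
∠L = (88.71°) − (77.30°) = 11.41°

ω = 140: 58.8 dB, 26.5°; ω = 355: 59.8 dB, 11.4°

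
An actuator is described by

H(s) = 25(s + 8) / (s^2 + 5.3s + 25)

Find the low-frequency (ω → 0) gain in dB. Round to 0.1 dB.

H(0) = 25·8 / 25 = 8
20 log₁₀(8) ≈ 18.06 dB

18.1 dB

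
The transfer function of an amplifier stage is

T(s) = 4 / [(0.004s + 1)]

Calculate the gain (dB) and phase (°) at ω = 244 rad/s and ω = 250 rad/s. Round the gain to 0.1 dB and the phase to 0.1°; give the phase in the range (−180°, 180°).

At ω = 244 rad/s:
pole (1 + j244·0.004) = 1 + j0.976 → |·| ≈ 1.3973, ∠ ≈ 44.30°
|T| = 4 · 1 / (1.3973) ≈ 2.8627
Gain = 20 log₁₀(2.8627) ≈ 9.14 dB
∠T = (0°) − (44.30°) = -44.30°

At ω = 250 rad/s:
pole (1 + j250·0.004) = 1 + j1 → |·| ≈ 1.4142, ∠ ≈ 45.00°
|T| = 4 · 1 / (1.4142) ≈ 2.8285
Gain = 20 log₁₀(2.8285) ≈ 9.03 dB
∠T = (0°) − (45.00°) = -45.00°

ω = 244: 9.1 dB, -44.3°; ω = 250: 9.0 dB, -45.0°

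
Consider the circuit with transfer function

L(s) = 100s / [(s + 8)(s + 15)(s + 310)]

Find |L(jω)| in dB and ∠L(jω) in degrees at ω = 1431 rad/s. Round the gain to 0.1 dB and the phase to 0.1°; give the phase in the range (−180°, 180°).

-86.4 dB, -166.9°

At s = jω = j1431:
zero at origin: s = j1431 → |·| = 1431, ∠ = 90.00°
pole (s+8): 8 + j1431 → |·| = √(8²+1431²) = √2047825 ≈ 1431, ∠ = arctan(1431/8) ≈ 89.68°
pole (s+15): 15 + j1431 → |·| = √(15²+1431²) = √2047986 ≈ 1431.1, ∠ = arctan(1431/15) ≈ 89.40°
pole (s+310): 310 + j1431 → |·| = √(310²+1431²) = √2143861 ≈ 1464.2, ∠ = arctan(1431/310) ≈ 77.78°
|L| = 100 · 1431 / 2.9985e+09 ≈ 4.7724e-05
Gain = 20 log₁₀(4.7724e-05) ≈ -86.43 dB
∠L = 90.00° − 256.86° = -166.86°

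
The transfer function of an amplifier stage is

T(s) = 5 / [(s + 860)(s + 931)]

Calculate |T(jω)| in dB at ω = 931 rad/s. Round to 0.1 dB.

-110.5 dB

At s = jω = j931:
pole (s+860): 860 + j931 → |·| = √(860²+931²) = √1606361 ≈ 1267.4, ∠ = arctan(931/860) ≈ 47.27°
pole (s+931): 931 + j931 → |·| = √(931²+931²) = √1733522 ≈ 1316.6, ∠ = arctan(931/931) ≈ 45.00°
|T| = 5 / 1.6687e+06 ≈ 2.9963e-06
Gain = 20 log₁₀(2.9963e-06) ≈ -110.47 dB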